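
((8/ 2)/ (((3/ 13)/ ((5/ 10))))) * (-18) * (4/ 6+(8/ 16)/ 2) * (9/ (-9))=143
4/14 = 2/7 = 0.29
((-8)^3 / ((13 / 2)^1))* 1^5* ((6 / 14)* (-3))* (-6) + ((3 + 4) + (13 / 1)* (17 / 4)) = -198525 / 364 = -545.40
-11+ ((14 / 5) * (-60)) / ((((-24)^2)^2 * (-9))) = -1368569 / 124416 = -11.00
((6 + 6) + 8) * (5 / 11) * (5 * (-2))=-1000 / 11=-90.91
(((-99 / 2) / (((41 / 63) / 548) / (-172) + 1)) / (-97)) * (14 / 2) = 2057561352 / 575994439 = 3.57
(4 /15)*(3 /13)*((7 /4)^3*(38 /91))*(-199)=-185269 /6760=-27.41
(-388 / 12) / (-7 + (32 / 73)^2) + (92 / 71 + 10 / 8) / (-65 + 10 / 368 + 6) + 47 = 1445195172382 / 27950103459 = 51.71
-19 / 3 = -6.33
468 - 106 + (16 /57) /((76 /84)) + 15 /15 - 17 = 125018 /361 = 346.31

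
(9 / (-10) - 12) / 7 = -129 / 70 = -1.84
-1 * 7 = -7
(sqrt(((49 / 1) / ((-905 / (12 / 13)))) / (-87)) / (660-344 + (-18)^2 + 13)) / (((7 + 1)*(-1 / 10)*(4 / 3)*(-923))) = 21*sqrt(341185) / 329021891224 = 0.00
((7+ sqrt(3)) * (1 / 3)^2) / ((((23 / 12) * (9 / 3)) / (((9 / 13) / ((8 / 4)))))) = 0.06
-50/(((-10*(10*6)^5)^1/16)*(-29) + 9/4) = -200/56376000009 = -0.00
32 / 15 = 2.13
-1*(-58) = 58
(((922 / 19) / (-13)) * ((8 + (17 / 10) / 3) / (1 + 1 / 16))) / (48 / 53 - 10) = 50234248 / 15179385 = 3.31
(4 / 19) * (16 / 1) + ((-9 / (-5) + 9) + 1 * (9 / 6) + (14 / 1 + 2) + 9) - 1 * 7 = 6397 / 190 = 33.67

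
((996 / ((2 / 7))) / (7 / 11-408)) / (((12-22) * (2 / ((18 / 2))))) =172557 / 44810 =3.85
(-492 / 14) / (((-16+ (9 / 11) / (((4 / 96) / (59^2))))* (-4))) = 1353 / 10524080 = 0.00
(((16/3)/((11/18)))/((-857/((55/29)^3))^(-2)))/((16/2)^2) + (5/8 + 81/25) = 5251823458910923/2435896375000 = 2156.01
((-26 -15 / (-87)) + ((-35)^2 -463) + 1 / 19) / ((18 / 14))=946540 / 1653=572.62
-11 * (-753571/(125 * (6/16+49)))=66314248/49375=1343.07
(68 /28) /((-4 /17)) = -289 /28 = -10.32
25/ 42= 0.60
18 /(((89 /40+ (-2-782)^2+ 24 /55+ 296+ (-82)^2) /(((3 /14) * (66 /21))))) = 29040 /1489265771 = 0.00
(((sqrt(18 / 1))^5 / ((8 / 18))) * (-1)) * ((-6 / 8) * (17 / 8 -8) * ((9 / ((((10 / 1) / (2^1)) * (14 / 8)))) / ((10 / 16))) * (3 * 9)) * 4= -299732724 * sqrt(2) / 175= -2422206.19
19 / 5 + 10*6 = 319 / 5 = 63.80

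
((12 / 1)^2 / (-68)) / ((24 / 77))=-231 / 34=-6.79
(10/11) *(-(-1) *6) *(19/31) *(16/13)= 18240/4433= 4.11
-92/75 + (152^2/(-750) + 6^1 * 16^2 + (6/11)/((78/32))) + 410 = 1914.19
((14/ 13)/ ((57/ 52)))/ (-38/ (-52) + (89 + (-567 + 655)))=1456/ 263397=0.01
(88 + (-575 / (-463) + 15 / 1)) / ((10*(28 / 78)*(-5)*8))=-235287 / 324100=-0.73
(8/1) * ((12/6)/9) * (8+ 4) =64/3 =21.33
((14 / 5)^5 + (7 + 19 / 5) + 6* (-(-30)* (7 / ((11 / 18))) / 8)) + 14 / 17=257974963 / 584375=441.45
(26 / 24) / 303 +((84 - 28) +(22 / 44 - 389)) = -1208957 / 3636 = -332.50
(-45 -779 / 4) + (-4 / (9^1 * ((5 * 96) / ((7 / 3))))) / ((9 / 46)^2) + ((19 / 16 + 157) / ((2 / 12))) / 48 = -923927377 / 4199040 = -220.03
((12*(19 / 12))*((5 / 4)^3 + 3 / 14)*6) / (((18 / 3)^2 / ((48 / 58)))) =18449 / 3248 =5.68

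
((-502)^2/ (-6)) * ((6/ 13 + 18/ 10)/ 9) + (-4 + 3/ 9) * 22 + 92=-6167468/ 585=-10542.68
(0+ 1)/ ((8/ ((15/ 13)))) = 15/ 104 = 0.14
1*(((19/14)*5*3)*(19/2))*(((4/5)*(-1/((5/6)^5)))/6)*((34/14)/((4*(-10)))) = 2982582/765625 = 3.90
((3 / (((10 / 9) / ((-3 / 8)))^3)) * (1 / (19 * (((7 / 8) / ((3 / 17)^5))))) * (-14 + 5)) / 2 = 129140163 / 24171645568000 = 0.00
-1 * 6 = -6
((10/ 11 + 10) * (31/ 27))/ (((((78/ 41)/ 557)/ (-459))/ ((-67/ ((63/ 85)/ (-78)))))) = -2741595552200/ 231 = -11868379013.85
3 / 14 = 0.21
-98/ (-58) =49/ 29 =1.69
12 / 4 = 3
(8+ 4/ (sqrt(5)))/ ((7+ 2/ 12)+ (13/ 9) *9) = 24 *sqrt(5)/ 605+ 48/ 121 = 0.49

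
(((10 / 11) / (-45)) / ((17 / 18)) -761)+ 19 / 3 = -423380 / 561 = -754.69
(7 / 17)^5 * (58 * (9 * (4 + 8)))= 105279048 / 1419857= 74.15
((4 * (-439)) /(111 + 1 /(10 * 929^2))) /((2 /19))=-143972499620 /957975511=-150.29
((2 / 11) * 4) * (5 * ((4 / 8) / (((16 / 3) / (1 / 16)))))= 15 / 704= 0.02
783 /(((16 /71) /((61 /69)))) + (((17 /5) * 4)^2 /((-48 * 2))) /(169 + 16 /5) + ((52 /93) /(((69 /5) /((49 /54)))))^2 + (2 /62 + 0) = 2117130033308707147 /689228917619760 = 3071.74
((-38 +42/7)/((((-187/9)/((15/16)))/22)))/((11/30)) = 16200/187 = 86.63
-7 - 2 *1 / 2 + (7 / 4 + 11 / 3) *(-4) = -89 / 3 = -29.67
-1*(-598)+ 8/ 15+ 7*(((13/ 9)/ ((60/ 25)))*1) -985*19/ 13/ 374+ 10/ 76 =14941008187/ 24942060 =599.03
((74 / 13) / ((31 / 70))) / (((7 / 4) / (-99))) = -293040 / 403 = -727.15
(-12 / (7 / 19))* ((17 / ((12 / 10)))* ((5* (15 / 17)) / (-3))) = 678.57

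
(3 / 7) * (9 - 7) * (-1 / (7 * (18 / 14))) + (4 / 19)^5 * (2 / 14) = -707018 / 7428297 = -0.10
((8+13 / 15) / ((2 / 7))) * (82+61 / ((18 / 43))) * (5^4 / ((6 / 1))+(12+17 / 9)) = 1621871825 / 1944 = 834296.21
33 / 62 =0.53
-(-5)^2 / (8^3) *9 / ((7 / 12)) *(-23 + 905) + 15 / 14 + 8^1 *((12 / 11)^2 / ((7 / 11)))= -3195417 / 4928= -648.42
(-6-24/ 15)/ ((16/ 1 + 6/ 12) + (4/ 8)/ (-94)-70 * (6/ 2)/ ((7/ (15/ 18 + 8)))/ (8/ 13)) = 14288/ 778565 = 0.02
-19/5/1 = -19/5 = -3.80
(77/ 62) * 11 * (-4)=-1694/ 31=-54.65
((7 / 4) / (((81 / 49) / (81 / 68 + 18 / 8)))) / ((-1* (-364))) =49 / 4896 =0.01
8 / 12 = 2 / 3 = 0.67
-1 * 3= -3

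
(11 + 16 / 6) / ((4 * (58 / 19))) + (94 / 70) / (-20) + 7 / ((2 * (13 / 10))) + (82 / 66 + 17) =127651207 / 5805800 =21.99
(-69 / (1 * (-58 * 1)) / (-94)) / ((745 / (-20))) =0.00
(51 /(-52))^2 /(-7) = -2601 /18928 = -0.14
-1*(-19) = 19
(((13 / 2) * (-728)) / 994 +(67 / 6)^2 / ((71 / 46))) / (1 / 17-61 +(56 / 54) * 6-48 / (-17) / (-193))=-318791803 / 229504376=-1.39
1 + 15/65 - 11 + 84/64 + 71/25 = -29207/5200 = -5.62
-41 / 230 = -0.18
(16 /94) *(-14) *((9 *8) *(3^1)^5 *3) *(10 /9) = -6531840 /47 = -138975.32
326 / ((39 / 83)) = 27058 / 39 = 693.79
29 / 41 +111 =4580 / 41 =111.71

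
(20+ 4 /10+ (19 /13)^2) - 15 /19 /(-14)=5078113 /224770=22.59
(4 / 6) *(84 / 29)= 56 / 29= 1.93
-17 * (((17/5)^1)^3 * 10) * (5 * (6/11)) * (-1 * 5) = 91113.82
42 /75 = 14 /25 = 0.56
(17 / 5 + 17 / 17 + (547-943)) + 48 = -1718 / 5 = -343.60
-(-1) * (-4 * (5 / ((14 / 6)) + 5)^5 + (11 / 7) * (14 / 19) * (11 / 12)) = -74372.71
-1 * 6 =-6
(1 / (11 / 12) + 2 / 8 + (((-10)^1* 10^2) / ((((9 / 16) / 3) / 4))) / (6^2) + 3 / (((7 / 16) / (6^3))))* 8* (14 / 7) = 29601340 / 2079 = 14238.26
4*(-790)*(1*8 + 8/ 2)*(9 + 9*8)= -3071520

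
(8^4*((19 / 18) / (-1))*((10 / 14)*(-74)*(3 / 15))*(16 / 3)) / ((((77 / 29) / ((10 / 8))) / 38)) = 4360881.98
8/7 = 1.14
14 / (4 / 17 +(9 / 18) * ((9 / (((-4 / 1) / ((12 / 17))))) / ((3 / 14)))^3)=-34391 / 499516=-0.07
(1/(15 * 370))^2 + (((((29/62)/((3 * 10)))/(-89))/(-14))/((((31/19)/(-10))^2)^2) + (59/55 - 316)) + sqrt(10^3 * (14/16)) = -1903097716544861299697/6043314100461907500 + 5 * sqrt(35) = -285.33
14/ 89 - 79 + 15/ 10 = -13767/ 178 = -77.34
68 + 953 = 1021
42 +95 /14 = 683 /14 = 48.79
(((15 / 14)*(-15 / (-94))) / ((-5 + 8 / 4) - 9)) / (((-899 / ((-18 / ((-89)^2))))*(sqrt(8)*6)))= -225*sqrt(2) / 149939333824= -0.00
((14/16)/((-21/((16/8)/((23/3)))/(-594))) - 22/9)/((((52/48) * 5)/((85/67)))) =0.94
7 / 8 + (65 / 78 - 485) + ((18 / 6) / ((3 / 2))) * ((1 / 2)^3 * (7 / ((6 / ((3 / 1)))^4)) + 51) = -73187 / 192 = -381.18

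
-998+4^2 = -982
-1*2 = -2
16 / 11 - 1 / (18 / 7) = 211 / 198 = 1.07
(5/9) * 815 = 4075/9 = 452.78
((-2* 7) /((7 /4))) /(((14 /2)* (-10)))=4 /35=0.11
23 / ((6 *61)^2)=23 / 133956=0.00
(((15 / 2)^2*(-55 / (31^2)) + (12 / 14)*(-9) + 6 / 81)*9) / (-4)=7889611 / 322896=24.43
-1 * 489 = -489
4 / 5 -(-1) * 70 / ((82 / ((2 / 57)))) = 9698 / 11685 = 0.83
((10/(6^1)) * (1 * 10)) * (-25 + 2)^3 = -608350/3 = -202783.33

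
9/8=1.12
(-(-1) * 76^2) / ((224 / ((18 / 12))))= 1083 / 28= 38.68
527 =527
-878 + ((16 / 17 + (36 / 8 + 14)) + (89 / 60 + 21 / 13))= -11343401 / 13260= -855.46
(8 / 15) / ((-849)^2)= 0.00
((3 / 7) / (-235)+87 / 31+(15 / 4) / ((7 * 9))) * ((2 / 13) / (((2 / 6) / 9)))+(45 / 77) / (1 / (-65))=-380508039 / 14584570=-26.09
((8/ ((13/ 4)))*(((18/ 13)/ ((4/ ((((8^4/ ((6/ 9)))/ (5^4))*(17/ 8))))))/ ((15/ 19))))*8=180.37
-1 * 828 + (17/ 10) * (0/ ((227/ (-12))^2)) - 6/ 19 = -15738/ 19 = -828.32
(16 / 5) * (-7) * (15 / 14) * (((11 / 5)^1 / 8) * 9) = -297 / 5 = -59.40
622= 622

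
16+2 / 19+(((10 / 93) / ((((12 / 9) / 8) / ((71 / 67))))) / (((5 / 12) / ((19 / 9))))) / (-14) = 13141754 / 828723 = 15.86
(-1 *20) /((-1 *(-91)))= -0.22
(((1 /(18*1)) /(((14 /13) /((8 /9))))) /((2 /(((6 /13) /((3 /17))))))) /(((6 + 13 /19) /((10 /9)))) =6460 /648081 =0.01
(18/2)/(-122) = -9/122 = -0.07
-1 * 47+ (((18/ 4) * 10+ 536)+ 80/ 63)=33722/ 63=535.27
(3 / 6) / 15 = 1 / 30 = 0.03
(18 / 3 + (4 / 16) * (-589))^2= 319225 / 16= 19951.56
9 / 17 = 0.53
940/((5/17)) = 3196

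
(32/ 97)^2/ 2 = 512/ 9409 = 0.05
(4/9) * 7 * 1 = 28/9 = 3.11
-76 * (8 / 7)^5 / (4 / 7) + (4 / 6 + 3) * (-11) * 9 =-1494155 / 2401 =-622.31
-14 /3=-4.67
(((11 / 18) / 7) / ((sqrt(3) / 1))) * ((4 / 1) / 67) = 22 * sqrt(3) / 12663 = 0.00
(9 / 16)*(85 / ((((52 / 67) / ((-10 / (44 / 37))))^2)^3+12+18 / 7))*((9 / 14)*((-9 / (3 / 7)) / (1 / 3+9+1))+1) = -368971025037856242563377265625 / 366936613898986609612202425664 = -1.01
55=55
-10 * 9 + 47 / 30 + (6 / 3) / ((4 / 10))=-2503 / 30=-83.43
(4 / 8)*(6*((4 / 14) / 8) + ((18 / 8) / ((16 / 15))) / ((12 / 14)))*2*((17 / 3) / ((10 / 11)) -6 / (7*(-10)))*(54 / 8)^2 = 772939017 / 1003520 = 770.23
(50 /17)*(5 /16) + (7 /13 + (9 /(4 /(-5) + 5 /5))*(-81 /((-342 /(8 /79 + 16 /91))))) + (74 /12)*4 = 29.08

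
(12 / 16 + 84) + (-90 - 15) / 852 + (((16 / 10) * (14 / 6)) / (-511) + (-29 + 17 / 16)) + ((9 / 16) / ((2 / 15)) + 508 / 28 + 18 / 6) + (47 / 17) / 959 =3327742714087 / 40559255520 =82.05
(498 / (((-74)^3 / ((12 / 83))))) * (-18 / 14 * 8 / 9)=72 / 354571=0.00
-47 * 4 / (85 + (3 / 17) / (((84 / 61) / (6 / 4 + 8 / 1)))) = -178976 / 82079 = -2.18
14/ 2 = 7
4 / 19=0.21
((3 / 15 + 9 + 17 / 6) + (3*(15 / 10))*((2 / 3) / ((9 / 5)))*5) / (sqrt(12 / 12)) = 611 / 30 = 20.37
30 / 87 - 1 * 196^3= -218356534 / 29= -7529535.66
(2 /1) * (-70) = -140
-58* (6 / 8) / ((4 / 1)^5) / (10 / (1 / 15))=-29 / 102400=-0.00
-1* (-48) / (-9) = -16 / 3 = -5.33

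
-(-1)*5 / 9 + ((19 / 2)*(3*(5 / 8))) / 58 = 7205 / 8352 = 0.86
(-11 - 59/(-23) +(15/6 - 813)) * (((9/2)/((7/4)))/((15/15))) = -2105.83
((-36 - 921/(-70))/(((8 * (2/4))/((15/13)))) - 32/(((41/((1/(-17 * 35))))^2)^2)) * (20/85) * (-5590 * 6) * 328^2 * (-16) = -64120164940520296788350976/716332232552125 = -89511768459.83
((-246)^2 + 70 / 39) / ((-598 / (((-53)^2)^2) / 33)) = -102426862523227 / 3887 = -26351135200.21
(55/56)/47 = 55/2632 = 0.02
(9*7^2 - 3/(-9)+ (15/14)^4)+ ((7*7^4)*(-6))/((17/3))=-33998267245/1959216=-17353.00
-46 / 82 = -23 / 41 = -0.56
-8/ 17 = -0.47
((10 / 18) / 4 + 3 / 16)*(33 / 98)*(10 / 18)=2585 / 42336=0.06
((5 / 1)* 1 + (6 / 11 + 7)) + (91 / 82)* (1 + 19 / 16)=216091 / 14432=14.97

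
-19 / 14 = -1.36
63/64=0.98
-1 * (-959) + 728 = 1687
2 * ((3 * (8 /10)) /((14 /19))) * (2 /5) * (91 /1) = 5928 /25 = 237.12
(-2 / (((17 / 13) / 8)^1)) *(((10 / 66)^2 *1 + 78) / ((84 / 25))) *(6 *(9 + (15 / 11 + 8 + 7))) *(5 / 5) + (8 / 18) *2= -43236.58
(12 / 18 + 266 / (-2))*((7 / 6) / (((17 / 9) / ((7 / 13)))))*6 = -58359 / 221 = -264.07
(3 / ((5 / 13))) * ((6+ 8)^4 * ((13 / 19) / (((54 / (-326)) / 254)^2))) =11128624515351616 / 23085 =482071670580.53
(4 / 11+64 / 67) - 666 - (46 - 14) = -513454 / 737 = -696.68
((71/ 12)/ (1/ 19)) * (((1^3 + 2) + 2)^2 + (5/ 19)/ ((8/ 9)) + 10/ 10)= 283787/ 96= 2956.11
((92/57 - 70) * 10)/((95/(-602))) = 4693192/1083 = 4333.51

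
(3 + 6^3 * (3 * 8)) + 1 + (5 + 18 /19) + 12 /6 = 98723 /19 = 5195.95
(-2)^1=-2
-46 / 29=-1.59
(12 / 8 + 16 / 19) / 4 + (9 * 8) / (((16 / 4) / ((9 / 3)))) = 8297 / 152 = 54.59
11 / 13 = 0.85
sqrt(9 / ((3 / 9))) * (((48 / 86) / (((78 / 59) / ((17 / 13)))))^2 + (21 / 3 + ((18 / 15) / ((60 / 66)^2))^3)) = 25660499726365449 * sqrt(3) / 825145140625000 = 53.86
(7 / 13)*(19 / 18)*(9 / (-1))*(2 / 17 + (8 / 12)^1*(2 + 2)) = -14.24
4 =4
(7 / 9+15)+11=241 / 9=26.78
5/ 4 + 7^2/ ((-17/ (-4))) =869/ 68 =12.78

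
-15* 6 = -90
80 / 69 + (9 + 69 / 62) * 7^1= 307801 / 4278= 71.95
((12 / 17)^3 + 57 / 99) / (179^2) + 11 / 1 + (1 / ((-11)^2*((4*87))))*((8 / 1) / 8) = 72914215247233 / 6628533268764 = 11.00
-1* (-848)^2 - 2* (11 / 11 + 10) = -719126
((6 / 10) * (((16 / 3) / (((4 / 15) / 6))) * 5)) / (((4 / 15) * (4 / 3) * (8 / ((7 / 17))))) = 14175 / 272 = 52.11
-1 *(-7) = 7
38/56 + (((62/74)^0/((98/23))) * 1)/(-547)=72705/107212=0.68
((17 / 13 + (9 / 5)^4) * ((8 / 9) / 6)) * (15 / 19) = 383672 / 277875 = 1.38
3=3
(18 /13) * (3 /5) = 54 /65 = 0.83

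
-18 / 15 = -6 / 5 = -1.20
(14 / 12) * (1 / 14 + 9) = 127 / 12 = 10.58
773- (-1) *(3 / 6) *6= 776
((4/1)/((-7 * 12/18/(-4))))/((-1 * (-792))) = 1/231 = 0.00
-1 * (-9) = 9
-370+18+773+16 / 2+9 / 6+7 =875 / 2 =437.50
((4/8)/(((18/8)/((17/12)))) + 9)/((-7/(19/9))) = -9557/3402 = -2.81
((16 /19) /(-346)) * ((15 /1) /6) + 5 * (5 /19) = 4305 /3287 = 1.31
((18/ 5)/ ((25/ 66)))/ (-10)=-594/ 625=-0.95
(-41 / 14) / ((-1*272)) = 41 / 3808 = 0.01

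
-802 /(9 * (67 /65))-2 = -53336 /603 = -88.45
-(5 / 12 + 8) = -101 / 12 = -8.42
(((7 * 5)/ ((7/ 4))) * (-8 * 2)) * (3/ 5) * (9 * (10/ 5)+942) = -184320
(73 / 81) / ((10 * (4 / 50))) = 1.13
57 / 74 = 0.77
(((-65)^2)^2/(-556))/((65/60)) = -4119375/139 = -29635.79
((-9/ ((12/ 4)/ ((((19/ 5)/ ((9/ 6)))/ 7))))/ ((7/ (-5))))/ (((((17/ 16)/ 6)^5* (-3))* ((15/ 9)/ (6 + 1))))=-309841625088/ 49694995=-6234.87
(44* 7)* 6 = 1848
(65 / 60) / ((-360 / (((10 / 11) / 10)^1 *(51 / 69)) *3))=-221 / 3278880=-0.00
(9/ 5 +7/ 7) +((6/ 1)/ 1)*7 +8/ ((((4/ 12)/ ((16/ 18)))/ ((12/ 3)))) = 1952/ 15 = 130.13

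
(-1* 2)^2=4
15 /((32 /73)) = 1095 /32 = 34.22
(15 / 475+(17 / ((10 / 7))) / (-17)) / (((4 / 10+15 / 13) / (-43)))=70993 / 3838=18.50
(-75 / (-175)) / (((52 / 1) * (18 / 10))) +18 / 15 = 6577 / 5460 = 1.20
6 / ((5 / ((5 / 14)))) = 3 / 7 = 0.43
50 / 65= 10 / 13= 0.77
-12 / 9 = -4 / 3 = -1.33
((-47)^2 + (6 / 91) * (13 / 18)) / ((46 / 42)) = 46390 / 23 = 2016.96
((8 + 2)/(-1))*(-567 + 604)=-370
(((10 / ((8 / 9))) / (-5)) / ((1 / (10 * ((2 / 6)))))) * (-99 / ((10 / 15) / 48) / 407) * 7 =919.46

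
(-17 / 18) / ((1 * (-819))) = 0.00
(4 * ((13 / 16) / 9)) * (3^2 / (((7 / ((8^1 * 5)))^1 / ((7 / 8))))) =16.25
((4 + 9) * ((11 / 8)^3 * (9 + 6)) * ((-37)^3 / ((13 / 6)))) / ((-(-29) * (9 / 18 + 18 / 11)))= -33372475785 / 174464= -191285.74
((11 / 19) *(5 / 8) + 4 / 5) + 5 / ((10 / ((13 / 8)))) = 3001 / 1520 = 1.97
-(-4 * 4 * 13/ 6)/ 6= 52/ 9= 5.78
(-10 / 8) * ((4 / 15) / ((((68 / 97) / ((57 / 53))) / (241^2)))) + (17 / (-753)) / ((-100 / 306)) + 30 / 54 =-6045142270919 / 203535900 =-29700.62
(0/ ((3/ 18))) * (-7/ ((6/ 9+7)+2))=0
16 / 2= 8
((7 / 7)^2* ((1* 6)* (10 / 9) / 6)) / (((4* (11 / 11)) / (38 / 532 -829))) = -58025 / 252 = -230.26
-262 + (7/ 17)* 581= -387/ 17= -22.76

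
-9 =-9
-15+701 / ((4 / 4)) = 686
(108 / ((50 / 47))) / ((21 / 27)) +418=95992 / 175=548.53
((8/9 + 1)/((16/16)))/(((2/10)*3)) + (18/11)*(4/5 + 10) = 30919/1485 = 20.82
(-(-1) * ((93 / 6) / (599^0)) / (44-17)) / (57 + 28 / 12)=31 / 3204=0.01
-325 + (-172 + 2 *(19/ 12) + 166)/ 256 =-499217/ 1536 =-325.01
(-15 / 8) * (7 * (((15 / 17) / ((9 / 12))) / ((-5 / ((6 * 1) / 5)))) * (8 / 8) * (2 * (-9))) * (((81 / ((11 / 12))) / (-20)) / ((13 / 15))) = 826686 / 2431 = 340.06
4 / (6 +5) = 4 / 11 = 0.36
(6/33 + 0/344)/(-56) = -1/308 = -0.00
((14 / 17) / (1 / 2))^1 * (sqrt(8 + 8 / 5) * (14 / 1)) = 71.45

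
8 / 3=2.67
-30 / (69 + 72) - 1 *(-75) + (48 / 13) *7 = 61487 / 611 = 100.63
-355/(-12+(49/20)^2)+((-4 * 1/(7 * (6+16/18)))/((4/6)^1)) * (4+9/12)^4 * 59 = -490147261847/133269248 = -3677.87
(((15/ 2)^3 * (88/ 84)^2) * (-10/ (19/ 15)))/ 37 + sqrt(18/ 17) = -3403125/ 34447 + 3 * sqrt(34)/ 17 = -97.76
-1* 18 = -18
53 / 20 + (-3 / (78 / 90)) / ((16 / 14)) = -197 / 520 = -0.38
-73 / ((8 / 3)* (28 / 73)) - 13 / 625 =-9994787 / 140000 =-71.39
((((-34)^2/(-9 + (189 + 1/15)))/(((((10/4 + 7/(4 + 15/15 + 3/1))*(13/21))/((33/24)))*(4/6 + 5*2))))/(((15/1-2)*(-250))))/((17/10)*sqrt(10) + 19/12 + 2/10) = 7143213/845298423580-3404709*sqrt(10)/422649211790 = -0.00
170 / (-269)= -170 / 269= -0.63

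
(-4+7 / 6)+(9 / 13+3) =67 / 78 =0.86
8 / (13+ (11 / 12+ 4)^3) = 13824 / 227843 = 0.06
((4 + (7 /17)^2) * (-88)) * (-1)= 106040 /289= 366.92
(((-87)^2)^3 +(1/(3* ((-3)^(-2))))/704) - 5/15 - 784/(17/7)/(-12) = 15568915121981209/35904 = 433626201035.57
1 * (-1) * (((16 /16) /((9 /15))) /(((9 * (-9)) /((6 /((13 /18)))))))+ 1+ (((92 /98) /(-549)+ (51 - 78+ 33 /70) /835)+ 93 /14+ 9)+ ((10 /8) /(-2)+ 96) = 1310020552573 /11680414200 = 112.16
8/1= 8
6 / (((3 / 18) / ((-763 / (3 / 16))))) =-146496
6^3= 216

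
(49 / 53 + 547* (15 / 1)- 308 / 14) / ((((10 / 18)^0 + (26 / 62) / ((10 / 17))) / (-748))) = -3573801.17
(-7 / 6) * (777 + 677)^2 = -7399406 / 3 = -2466468.67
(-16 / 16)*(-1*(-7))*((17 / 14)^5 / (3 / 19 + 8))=-26977283 / 11908960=-2.27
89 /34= 2.62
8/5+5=33/5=6.60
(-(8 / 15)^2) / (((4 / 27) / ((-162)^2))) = -1259712 / 25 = -50388.48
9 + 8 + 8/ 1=25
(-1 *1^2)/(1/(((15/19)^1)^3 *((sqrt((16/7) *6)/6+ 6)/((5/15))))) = -60750/6859 - 6750 *sqrt(42)/48013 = -9.77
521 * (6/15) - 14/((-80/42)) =863/4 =215.75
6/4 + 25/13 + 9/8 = 473/104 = 4.55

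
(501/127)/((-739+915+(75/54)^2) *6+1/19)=514026/139113895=0.00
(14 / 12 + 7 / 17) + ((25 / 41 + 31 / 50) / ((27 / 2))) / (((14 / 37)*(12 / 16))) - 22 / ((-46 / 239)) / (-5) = -9526532807 / 454478850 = -20.96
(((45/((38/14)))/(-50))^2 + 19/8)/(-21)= -179413/1516200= -0.12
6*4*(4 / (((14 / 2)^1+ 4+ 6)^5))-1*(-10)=14198666 / 1419857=10.00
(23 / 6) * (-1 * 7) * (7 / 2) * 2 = -1127 / 6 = -187.83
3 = 3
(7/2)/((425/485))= 679/170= 3.99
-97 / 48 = -2.02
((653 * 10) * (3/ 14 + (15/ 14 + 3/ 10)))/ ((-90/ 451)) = -10896611/ 210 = -51888.62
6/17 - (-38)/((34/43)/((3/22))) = 2583/374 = 6.91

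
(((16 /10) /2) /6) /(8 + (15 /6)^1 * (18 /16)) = 32 /2595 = 0.01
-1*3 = -3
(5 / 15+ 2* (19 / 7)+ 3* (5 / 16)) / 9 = 2251 / 3024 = 0.74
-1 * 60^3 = -216000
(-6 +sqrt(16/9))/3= -14/9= -1.56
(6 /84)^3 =1 /2744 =0.00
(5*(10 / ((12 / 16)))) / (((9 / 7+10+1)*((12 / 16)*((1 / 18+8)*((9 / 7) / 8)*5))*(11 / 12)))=50176 / 41151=1.22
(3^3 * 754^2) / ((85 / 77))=1181944764 / 85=13905232.52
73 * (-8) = -584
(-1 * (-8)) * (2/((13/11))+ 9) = 1112/13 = 85.54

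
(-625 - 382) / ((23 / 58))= -58406 / 23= -2539.39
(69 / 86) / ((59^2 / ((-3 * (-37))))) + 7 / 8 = 1078417 / 1197464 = 0.90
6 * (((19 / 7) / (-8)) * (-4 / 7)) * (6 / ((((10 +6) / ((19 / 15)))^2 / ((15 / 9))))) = 6859 / 94080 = 0.07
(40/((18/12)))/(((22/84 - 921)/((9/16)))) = -0.02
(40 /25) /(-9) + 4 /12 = 7 /45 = 0.16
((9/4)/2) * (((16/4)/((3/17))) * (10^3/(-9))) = -8500/3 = -2833.33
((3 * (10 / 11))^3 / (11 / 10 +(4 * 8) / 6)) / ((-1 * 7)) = -810000 / 1798181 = -0.45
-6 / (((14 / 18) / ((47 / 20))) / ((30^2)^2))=-102789000 / 7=-14684142.86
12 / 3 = 4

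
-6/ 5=-1.20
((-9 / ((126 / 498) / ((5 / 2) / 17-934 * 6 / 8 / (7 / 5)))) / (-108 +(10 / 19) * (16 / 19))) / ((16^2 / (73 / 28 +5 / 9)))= -1421487417275 / 695519440896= -2.04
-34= -34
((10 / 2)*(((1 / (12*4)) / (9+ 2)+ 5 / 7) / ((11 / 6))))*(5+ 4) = 119115 / 6776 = 17.58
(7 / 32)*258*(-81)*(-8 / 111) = 24381 / 74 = 329.47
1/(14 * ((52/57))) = 57/728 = 0.08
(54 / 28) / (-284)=-27 / 3976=-0.01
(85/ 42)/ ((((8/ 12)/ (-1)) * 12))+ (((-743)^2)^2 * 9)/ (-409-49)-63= -460794249649249/ 76944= -5988696320.04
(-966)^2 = 933156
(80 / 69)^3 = 512000 / 328509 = 1.56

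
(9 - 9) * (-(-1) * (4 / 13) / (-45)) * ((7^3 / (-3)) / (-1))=0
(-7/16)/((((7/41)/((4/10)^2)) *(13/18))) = -369/650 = -0.57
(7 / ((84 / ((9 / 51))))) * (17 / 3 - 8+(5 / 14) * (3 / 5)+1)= -47 / 2856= -0.02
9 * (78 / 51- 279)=-42453 / 17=-2497.24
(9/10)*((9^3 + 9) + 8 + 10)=3402/5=680.40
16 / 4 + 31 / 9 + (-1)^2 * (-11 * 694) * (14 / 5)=-21367.76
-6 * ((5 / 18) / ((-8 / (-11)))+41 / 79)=-10249 / 1896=-5.41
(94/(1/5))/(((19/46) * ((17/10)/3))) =648600/323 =2008.05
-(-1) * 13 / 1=13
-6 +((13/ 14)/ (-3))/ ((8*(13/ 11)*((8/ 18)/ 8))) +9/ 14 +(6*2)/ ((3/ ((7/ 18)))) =-2213/ 504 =-4.39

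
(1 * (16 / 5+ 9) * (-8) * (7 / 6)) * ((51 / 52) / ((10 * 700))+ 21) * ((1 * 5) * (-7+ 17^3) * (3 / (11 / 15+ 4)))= -3431406849849 / 92300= -37176672.26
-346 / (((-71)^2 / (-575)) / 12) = 473.60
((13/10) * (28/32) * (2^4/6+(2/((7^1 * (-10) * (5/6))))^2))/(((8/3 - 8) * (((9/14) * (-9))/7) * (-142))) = -5576207/1150200000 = -0.00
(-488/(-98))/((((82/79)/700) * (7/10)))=9638000/2009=4797.41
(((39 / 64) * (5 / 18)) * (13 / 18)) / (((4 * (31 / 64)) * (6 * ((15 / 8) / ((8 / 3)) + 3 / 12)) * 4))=0.00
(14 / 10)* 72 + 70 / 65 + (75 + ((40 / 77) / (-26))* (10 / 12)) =2655557 / 15015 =176.86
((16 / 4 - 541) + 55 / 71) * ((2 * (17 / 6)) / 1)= -647224 / 213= -3038.61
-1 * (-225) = 225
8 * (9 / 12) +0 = 6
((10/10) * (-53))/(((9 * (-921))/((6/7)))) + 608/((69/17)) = 149.80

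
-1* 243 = -243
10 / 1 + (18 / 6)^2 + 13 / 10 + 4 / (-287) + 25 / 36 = 1083853 / 51660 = 20.98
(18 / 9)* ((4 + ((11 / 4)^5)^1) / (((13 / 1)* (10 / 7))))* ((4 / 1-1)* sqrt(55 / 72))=1156029* sqrt(110) / 266240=45.54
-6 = -6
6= 6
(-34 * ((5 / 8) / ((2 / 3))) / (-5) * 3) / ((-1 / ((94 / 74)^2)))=-337977 / 10952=-30.86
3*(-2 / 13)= -6 / 13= -0.46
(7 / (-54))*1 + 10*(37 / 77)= 19441 / 4158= 4.68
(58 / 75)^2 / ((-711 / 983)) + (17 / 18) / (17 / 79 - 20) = -3644629979 / 4167348750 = -0.87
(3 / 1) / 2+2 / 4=2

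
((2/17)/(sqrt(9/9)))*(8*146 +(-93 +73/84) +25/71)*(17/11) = 195.68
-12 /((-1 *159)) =4 /53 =0.08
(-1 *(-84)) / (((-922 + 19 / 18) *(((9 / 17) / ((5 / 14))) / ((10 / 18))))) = -1700 / 49731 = -0.03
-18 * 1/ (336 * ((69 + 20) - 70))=-3/ 1064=-0.00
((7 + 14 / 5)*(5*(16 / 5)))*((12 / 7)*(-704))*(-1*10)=1892352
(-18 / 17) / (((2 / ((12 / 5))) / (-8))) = 864 / 85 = 10.16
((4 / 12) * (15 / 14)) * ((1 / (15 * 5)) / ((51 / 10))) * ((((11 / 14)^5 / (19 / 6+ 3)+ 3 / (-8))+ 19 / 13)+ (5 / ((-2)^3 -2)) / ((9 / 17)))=221943395 / 1246772571408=0.00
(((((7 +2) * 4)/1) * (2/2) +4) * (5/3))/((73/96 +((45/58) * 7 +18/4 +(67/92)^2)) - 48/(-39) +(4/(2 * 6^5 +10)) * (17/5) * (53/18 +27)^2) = 1340744981472000/266195635171861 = 5.04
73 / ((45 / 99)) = 803 / 5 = 160.60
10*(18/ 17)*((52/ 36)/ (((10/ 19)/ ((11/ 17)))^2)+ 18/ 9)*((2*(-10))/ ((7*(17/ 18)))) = -78339816/ 584647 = -134.00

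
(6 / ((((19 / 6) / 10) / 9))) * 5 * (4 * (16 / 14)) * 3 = 1555200 / 133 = 11693.23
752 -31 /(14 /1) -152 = 8369 /14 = 597.79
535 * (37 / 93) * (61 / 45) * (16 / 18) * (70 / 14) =9659960 / 7533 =1282.35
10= 10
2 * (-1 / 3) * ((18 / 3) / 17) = -4 / 17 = -0.24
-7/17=-0.41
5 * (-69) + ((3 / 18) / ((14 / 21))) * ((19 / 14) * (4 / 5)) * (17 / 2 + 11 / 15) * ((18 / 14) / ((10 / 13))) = -16699743 / 49000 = -340.81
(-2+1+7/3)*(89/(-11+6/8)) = -11.58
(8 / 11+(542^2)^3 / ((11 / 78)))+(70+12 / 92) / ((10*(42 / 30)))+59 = 57883330072111840691 / 322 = 179761894633887704.01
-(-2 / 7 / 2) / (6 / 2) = 1 / 21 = 0.05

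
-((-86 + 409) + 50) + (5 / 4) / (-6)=-8957 / 24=-373.21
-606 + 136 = -470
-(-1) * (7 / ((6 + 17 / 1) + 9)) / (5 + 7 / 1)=7 / 384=0.02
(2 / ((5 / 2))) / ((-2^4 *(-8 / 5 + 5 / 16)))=4 / 103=0.04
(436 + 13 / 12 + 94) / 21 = 6373 / 252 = 25.29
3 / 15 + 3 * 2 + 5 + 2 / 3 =178 / 15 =11.87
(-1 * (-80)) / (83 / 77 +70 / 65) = 80080 / 2157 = 37.13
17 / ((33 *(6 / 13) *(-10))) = -221 / 1980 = -0.11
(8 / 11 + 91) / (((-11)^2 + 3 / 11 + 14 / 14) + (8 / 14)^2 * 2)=0.75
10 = 10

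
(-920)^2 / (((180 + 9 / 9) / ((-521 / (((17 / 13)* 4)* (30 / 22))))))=-3152966960 / 9231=-341562.88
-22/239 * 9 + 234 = 55728/239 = 233.17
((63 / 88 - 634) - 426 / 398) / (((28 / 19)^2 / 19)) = -76195362085 / 13729408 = -5549.79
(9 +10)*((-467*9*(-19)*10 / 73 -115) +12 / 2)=15021647 / 73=205775.99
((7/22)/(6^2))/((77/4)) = 1/2178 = 0.00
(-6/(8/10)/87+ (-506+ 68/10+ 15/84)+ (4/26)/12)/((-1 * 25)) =19.96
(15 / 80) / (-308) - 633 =-3119427 / 4928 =-633.00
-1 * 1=-1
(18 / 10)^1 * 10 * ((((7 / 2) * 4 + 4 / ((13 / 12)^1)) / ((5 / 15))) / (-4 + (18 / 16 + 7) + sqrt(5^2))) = 99360 / 949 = 104.70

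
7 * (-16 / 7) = -16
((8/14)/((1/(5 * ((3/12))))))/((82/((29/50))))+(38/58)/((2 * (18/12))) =111583/499380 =0.22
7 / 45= 0.16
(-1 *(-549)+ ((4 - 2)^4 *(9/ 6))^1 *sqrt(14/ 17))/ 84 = 2 *sqrt(238)/ 119+ 183/ 28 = 6.79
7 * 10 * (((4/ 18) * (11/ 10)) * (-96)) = -4928/ 3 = -1642.67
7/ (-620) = -7/ 620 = -0.01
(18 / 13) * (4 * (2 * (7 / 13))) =1008 / 169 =5.96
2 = 2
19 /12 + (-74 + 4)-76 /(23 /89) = -100051 /276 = -362.50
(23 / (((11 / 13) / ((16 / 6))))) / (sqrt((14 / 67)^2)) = 80132 / 231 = 346.89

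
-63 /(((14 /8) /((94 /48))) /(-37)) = 5217 /2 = 2608.50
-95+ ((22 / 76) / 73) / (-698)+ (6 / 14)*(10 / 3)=-1268245137 / 13553764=-93.57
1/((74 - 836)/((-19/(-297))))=-19/226314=-0.00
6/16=3/8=0.38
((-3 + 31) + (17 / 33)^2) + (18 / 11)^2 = 33697 / 1089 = 30.94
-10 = -10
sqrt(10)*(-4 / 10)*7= -14*sqrt(10) / 5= -8.85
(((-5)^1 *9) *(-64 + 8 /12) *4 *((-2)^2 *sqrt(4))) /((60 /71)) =107920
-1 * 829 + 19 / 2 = -1639 / 2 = -819.50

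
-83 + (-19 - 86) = -188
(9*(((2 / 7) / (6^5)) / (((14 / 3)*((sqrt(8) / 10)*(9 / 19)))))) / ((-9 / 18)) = -0.00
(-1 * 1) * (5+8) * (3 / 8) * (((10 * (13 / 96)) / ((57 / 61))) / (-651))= 51545 / 4749696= 0.01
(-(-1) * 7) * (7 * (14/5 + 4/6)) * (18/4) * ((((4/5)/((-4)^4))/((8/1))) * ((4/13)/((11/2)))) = 147/8800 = 0.02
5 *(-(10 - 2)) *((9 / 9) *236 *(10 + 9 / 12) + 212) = -109960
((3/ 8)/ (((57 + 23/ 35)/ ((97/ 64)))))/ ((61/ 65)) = 662025/ 63026176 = 0.01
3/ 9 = 1/ 3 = 0.33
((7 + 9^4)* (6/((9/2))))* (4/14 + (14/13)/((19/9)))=36150272/5187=6969.40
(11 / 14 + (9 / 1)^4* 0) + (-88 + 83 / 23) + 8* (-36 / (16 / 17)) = -125453 / 322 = -389.61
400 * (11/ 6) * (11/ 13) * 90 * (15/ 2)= 5445000/ 13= 418846.15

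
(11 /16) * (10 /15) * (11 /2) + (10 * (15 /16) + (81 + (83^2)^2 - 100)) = 47458313.90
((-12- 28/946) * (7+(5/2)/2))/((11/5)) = -42675/946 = -45.11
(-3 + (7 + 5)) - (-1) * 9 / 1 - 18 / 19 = 324 / 19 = 17.05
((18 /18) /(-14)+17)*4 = 474 /7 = 67.71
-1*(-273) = 273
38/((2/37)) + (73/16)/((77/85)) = 708.04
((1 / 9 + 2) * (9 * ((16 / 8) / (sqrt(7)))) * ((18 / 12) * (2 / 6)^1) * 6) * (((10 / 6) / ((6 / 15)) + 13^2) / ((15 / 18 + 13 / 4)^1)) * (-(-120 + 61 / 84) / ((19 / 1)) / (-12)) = -10409741 * sqrt(7) / 28812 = -955.91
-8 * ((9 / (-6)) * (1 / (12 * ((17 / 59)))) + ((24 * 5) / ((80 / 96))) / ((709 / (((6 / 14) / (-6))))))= 302609 / 84371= 3.59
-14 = -14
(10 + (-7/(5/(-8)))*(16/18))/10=449/225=2.00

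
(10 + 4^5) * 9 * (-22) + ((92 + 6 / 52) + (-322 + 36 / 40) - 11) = -13323179 / 65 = -204971.98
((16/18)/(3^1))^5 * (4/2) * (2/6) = 65536/43046721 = 0.00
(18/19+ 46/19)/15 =64/285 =0.22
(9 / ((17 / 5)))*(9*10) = 4050 / 17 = 238.24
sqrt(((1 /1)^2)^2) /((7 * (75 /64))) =64 /525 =0.12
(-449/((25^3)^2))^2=201601/59604644775390625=0.00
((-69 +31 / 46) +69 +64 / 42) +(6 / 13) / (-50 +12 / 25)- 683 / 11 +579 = 44386688413 / 85507422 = 519.10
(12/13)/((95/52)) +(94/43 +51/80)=217571/65360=3.33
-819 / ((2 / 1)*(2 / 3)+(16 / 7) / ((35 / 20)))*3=-361179 / 388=-930.87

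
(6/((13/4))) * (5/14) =60/91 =0.66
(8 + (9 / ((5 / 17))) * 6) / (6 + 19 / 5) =958 / 49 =19.55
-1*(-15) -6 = 9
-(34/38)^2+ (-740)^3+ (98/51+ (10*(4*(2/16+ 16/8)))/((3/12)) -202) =-7460576502643/18411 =-405223860.88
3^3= 27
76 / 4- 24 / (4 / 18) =-89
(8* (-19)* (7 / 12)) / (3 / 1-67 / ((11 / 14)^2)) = 32186 / 38307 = 0.84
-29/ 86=-0.34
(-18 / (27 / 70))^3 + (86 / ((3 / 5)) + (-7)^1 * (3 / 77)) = -30141511 / 297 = -101486.57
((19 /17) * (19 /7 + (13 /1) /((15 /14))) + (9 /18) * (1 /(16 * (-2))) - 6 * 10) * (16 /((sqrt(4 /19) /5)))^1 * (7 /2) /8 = -4960441 * sqrt(19) /6528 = -3312.20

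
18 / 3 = 6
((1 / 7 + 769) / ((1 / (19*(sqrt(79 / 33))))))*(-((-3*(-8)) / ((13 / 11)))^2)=-216049152*sqrt(2607) / 1183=-9324774.48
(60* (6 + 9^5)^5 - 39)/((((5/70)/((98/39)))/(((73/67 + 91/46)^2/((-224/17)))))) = -1069747875516322067770389488986803775/987867296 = -1082886213409297910162206000.00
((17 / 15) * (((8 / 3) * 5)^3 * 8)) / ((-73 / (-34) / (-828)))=-5445222400 / 657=-8288009.74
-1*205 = -205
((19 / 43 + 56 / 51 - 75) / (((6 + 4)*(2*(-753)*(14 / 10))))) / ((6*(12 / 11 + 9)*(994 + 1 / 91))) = 311311 / 5377354729020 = 0.00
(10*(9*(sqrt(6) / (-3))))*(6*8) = -3527.27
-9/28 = -0.32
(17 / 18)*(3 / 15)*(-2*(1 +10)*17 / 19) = -3179 / 855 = -3.72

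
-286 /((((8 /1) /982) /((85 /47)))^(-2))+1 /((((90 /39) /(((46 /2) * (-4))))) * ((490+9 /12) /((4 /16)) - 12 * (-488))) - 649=-26517055381504823 /40857642447825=-649.01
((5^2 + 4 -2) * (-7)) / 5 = -189 / 5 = -37.80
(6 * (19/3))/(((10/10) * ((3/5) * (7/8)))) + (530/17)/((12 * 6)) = 311935/4284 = 72.81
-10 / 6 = -5 / 3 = -1.67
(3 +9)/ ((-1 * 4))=-3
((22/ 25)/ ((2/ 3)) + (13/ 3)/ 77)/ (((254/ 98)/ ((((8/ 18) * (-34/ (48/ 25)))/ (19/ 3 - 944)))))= 472906/ 106103547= 0.00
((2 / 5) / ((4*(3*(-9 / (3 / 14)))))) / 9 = -1 / 11340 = -0.00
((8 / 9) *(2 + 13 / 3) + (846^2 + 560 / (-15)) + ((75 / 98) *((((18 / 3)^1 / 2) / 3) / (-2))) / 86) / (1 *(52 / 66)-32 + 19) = -58604.42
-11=-11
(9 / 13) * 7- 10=-67 / 13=-5.15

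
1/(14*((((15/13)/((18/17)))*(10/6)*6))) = 39/5950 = 0.01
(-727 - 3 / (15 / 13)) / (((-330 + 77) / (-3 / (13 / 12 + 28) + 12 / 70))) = 3042432 / 15451975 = 0.20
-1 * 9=-9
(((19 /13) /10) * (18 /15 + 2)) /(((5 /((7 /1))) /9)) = 9576 /1625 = 5.89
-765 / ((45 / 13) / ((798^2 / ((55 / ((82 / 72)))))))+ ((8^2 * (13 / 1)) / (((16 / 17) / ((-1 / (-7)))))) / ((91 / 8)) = -7853691501 / 2695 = -2914171.24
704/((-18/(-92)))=3598.22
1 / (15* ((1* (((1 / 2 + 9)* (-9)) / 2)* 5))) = -4 / 12825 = -0.00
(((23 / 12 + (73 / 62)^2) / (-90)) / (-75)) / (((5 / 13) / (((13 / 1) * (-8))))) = -1287442 / 9730125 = -0.13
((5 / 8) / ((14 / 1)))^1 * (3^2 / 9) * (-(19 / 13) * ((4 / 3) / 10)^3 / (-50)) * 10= 19 / 614250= 0.00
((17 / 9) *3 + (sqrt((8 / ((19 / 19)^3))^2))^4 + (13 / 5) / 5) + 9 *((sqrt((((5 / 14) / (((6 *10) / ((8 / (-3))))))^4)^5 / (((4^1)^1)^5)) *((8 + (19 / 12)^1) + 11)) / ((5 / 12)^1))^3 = 1783813066544204931486851427759381546945756900310858782025314343 / 434844440658690551580665456738369182032775259774671097856000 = 4102.19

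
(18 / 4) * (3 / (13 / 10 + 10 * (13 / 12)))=405 / 364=1.11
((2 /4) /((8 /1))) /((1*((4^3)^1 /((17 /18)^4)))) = 83521 /107495424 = 0.00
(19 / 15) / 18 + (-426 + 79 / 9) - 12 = -115871 / 270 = -429.15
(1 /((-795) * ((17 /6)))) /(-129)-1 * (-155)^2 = -13962008623 /581145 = -24025.00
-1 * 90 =-90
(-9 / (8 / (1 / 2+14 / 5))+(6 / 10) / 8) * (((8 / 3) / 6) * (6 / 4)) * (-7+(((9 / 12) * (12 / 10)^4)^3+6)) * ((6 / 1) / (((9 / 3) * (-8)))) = 65396374031 / 39062500000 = 1.67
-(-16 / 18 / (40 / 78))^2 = -676 / 225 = -3.00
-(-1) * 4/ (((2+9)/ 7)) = 28/ 11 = 2.55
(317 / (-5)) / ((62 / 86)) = -13631 / 155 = -87.94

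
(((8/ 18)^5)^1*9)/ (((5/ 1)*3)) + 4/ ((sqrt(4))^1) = 197854/ 98415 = 2.01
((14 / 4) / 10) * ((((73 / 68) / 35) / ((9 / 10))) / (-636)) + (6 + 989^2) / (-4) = -951795821233 / 3892320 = -244531.75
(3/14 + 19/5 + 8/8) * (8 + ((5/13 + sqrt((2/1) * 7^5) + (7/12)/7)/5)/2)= 112977/2800 + 2457 * sqrt(14)/100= 132.28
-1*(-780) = 780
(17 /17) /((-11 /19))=-19 /11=-1.73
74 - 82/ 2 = 33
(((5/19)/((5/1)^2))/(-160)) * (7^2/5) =-49/76000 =-0.00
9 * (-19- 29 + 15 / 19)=-424.89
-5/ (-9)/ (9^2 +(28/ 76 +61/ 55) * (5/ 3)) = 0.01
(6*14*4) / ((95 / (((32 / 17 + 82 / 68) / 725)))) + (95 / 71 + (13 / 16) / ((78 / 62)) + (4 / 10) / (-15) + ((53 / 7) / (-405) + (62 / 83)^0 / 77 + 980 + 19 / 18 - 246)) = 244571087917549 / 331836840720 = 737.02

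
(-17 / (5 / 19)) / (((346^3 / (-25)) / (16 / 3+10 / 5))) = 17765 / 62132604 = 0.00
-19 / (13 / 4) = -76 / 13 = -5.85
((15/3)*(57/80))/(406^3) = 57/1070774656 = 0.00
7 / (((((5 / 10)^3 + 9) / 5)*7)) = 40 / 73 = 0.55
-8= -8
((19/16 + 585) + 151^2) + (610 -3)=23994.19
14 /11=1.27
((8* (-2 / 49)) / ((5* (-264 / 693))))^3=216 / 42875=0.01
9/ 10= 0.90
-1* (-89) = 89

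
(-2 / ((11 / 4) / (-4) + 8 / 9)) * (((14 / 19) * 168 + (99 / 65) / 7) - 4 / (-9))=-309854368 / 250705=-1235.93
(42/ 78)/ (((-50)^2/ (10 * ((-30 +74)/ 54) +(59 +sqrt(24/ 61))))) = 7 * sqrt(366)/ 991250 +12691/ 877500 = 0.01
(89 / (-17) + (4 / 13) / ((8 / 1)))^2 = 5276209 / 195364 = 27.01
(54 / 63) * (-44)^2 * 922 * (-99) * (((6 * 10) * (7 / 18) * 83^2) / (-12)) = 2028973631520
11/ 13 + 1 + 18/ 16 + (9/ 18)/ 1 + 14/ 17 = 7593/ 1768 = 4.29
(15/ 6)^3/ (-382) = -125/ 3056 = -0.04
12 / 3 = 4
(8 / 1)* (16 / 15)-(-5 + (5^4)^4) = -2288818359172 / 15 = -152587890611.47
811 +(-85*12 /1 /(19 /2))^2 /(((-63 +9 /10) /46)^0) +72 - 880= 4162683 /361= 11530.98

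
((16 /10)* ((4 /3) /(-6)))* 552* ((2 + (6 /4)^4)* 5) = -20792 /3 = -6930.67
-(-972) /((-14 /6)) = -2916 /7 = -416.57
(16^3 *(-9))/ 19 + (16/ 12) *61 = -105956/ 57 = -1858.88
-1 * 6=-6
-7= -7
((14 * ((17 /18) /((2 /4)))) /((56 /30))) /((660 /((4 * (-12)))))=-34 /33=-1.03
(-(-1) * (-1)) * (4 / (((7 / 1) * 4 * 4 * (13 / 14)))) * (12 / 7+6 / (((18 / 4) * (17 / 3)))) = -116 / 1547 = -0.07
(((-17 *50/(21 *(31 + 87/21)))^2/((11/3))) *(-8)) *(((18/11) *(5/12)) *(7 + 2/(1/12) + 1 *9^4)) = -23813600000/1830609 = -13008.57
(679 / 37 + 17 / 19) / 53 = 13530 / 37259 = 0.36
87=87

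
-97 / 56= -1.73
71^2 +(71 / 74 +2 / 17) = 6342933 / 1258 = 5042.08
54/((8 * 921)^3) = 1/7407217408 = 0.00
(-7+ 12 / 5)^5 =-6436343 / 3125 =-2059.63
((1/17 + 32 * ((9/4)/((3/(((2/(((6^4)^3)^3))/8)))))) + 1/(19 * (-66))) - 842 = -5142462485271626349184516802736671/6107858551506145465924822499328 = -841.94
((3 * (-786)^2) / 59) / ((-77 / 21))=-5560164 / 649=-8567.28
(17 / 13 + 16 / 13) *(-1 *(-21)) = 693 / 13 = 53.31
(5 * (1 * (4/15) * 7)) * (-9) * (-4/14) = 24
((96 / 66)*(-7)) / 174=-56 / 957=-0.06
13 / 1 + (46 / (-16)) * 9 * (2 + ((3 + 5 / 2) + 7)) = -5795 / 16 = -362.19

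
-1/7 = -0.14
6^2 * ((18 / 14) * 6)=1944 / 7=277.71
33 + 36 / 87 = 969 / 29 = 33.41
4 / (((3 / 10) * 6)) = 20 / 9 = 2.22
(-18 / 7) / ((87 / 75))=-450 / 203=-2.22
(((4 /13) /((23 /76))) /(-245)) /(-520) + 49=233317213 /4761575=49.00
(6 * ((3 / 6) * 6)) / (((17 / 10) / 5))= 900 / 17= 52.94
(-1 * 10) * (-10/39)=100/39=2.56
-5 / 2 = -2.50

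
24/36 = 2/3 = 0.67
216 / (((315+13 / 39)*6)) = 54 / 473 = 0.11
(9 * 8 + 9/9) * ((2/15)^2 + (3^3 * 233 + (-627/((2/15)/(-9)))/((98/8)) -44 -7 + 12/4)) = 7805125033/11025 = 707947.85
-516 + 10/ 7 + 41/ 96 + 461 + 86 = 22079/ 672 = 32.86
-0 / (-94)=0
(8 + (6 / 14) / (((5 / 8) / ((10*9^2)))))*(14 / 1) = 7888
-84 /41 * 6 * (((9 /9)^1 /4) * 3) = -9.22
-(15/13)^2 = -1.33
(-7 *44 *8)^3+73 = -14959673271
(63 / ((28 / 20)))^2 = 2025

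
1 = 1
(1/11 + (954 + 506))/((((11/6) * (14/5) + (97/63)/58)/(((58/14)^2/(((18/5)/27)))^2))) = 4688810.58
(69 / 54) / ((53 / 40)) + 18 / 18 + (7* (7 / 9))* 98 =255443 / 477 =535.52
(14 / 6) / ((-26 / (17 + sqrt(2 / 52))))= -1.54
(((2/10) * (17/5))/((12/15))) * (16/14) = 0.97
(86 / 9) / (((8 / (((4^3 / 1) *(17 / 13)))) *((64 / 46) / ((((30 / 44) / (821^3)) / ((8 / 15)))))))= 420325 / 2532301936736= 0.00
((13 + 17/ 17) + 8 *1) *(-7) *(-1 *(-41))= -6314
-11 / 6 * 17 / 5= -187 / 30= -6.23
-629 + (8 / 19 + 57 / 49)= -584124 / 931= -627.42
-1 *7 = -7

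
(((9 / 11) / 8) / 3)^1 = 3 / 88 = 0.03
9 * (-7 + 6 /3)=-45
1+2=3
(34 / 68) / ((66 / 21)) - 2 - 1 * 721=-31805 / 44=-722.84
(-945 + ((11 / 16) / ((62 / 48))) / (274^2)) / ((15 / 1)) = -1466234269 / 23273560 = -63.00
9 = 9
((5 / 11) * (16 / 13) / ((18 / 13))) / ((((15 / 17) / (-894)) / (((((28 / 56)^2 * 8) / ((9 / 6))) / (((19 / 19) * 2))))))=-81056 / 297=-272.92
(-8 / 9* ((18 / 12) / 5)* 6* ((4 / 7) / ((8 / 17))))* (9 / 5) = -612 / 175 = -3.50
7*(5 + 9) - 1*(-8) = 106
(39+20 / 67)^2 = 6932689 / 4489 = 1544.37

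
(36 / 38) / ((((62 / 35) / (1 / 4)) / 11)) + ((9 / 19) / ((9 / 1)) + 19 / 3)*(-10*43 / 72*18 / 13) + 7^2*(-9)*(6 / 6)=-3479833 / 7068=-492.34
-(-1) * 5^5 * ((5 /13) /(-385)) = -3125 /1001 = -3.12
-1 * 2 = -2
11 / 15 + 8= 8.73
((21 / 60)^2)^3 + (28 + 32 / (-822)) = 27.96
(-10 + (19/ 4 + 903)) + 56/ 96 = 2695/ 3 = 898.33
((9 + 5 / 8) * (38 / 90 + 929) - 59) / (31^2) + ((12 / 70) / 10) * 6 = 14152217 / 1513575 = 9.35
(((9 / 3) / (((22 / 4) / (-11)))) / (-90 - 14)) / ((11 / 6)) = 9 / 286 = 0.03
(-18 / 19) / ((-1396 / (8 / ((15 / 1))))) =12 / 33155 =0.00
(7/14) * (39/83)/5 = 39/830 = 0.05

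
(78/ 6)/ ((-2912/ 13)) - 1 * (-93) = 20819/ 224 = 92.94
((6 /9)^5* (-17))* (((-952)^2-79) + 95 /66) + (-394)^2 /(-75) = -407129371828 /200475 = -2030823.65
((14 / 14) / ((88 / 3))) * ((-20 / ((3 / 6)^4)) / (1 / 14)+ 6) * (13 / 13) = -6711 / 44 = -152.52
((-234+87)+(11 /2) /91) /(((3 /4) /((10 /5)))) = -106972 /273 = -391.84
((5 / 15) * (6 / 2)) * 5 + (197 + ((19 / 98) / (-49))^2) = 4657959569 / 23059204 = 202.00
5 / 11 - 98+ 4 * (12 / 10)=-92.75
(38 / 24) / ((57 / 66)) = 11 / 6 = 1.83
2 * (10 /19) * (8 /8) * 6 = 120 /19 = 6.32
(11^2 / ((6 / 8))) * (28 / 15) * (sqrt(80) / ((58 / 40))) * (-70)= -15178240 * sqrt(5) / 261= -130036.69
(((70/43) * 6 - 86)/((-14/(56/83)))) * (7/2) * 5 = 229460/3569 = 64.29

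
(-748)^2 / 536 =69938 / 67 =1043.85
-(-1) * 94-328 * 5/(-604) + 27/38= 559029/5738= 97.43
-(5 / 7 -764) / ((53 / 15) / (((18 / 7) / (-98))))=-721305 / 127253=-5.67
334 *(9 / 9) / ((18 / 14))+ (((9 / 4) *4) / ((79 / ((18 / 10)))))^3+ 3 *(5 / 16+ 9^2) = 4470399510629 / 8874702000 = 503.72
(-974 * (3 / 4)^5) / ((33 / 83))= -3274101 / 5632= -581.34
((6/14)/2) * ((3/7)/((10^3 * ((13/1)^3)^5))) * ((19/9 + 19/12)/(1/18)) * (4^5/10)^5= 0.00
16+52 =68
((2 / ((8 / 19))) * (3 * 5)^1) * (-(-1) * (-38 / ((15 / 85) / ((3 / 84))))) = -30685 / 56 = -547.95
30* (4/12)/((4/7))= 35/2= 17.50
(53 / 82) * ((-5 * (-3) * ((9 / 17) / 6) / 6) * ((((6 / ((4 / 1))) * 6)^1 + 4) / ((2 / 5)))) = 51675 / 11152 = 4.63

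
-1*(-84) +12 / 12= 85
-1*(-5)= 5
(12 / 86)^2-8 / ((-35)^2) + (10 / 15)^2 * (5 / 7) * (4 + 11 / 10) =11089474 / 6795075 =1.63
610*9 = 5490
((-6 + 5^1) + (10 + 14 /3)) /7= 41 /21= 1.95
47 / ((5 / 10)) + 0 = 94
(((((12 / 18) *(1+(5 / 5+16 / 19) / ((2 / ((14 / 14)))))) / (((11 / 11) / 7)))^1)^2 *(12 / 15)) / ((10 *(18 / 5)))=261121 / 146205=1.79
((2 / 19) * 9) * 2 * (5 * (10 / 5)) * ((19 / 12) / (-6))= -5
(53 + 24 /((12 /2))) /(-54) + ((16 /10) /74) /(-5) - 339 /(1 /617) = -3482581597 /16650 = -209164.06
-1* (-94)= 94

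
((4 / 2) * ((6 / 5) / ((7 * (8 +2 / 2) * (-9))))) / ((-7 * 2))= 2 / 6615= 0.00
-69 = -69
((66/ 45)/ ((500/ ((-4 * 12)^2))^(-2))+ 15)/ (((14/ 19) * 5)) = 28497473/ 6967296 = 4.09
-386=-386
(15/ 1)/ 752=15/ 752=0.02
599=599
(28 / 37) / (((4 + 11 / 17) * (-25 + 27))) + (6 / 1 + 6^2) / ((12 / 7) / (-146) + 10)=31974089 / 7459496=4.29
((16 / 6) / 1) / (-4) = -0.67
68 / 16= 17 / 4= 4.25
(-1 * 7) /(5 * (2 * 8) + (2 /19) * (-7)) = -133 /1506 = -0.09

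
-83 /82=-1.01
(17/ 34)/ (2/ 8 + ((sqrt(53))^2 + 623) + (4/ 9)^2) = 162/ 219169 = 0.00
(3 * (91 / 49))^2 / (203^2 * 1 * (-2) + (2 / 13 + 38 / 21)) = -59319 / 157497046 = -0.00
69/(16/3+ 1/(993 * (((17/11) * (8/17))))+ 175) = 548136/1432579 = 0.38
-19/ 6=-3.17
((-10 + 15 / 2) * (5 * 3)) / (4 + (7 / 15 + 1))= -1125 / 164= -6.86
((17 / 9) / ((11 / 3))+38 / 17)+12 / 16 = 7855 / 2244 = 3.50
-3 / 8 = -0.38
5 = 5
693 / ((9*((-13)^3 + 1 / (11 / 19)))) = -847 / 24148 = -0.04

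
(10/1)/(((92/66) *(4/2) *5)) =33/46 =0.72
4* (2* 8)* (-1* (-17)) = 1088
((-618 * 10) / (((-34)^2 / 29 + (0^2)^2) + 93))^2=2163.59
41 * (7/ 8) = 35.88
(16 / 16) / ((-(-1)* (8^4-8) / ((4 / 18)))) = 1 / 18396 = 0.00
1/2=0.50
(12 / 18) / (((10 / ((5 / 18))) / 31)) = 31 / 54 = 0.57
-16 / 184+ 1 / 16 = -9 / 368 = -0.02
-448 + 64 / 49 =-21888 / 49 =-446.69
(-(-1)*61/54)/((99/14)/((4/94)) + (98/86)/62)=1138382/167484645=0.01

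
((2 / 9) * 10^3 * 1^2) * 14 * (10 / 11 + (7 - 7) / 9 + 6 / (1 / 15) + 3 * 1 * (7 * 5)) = 60340000 / 99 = 609494.95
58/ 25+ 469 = 11783/ 25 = 471.32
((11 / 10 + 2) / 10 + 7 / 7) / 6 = 131 / 600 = 0.22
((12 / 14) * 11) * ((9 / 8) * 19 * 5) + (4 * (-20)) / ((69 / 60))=604145 / 644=938.11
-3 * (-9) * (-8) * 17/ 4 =-918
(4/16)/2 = 1/8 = 0.12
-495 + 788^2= 620449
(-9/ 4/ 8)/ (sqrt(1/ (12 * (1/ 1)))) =-9 * sqrt(3)/ 16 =-0.97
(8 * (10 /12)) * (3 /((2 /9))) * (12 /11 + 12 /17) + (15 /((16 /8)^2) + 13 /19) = 2361259 /14212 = 166.15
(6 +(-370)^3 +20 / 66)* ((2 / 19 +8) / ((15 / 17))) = -397828612496 / 855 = -465296622.80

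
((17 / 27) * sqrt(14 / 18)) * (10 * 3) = 170 * sqrt(7) / 27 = 16.66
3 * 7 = 21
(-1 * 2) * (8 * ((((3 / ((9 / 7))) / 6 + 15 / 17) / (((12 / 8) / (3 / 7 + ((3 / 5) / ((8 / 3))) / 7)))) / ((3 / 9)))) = -33454 / 1785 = -18.74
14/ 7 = 2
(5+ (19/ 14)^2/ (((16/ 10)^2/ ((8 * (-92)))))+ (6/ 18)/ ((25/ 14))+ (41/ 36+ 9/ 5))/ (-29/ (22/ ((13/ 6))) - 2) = 505864711/ 4711350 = 107.37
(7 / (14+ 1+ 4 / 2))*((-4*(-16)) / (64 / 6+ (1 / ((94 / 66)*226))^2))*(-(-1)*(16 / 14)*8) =1386416750592 / 61377880435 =22.59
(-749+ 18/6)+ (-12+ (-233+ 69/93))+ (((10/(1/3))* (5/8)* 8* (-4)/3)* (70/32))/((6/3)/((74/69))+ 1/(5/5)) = -7511601/6572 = -1142.97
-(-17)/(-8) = -17/8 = -2.12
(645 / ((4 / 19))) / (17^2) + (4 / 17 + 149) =184771 / 1156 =159.84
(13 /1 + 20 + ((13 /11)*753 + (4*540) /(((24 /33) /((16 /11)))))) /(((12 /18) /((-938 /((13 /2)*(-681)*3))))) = 18032112 /32461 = 555.50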